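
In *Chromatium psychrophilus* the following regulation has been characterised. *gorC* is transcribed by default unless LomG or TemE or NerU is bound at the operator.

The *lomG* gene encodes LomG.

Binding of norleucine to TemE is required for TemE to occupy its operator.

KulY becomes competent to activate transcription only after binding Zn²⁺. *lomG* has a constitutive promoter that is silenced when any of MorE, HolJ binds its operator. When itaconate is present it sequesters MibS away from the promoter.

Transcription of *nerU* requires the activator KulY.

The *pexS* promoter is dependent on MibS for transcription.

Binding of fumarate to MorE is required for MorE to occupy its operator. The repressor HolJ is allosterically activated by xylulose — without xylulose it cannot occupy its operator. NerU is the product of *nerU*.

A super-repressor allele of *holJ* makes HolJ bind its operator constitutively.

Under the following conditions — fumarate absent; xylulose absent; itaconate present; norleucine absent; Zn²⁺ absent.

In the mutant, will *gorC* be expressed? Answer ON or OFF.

ON

Fumarate is absent, so MorE is inactive.
HolJ is constitutively active in this strain.
With repressor HolJ bound, *lomG* is not transcribed.
So LomG is not produced.
Norleucine is absent, so TemE is inactive.
Zn²⁺ is absent, so KulY is inactive.
Required activator KulY is absent, so *nerU* is not transcribed.
So NerU is not produced.
With no repressor bound, *gorC* is transcribed.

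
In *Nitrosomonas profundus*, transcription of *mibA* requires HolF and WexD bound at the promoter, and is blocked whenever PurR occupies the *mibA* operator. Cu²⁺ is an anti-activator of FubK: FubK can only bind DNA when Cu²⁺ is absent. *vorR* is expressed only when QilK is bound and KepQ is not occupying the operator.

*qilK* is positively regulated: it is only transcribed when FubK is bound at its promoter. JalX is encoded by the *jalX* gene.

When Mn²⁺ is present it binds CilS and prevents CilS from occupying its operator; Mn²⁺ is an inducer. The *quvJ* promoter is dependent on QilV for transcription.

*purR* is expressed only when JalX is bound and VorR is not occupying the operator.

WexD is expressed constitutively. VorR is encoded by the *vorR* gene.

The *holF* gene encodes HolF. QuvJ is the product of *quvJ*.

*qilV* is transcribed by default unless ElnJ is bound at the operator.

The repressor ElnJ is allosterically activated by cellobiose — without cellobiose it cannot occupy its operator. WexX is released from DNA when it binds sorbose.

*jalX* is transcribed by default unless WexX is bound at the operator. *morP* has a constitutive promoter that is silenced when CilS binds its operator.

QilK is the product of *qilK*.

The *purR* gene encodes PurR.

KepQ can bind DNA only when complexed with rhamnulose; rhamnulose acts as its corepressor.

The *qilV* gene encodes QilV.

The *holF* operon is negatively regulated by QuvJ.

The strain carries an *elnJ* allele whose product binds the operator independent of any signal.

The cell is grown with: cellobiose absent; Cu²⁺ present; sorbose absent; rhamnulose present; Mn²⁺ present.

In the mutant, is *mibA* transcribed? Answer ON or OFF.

ON

ElnJ is constitutively active in this strain.
With repressor ElnJ bound, *qilV* is not transcribed.
So QilV is not produced.
Required activator QilV is absent, so *quvJ* is not transcribed.
So QuvJ is not produced.
With no repressor bound, *holF* is transcribed.
So HolF is produced and active.
Sorbose is absent, so WexX is active.
With repressor WexX bound, *jalX* is not transcribed.
So JalX is not produced.
Cu²⁺ is present, so FubK is inactive.
Required activator FubK is absent, so *qilK* is not transcribed.
So QilK is not produced.
Rhamnulose is present, so KepQ is active.
With repressor KepQ bound, *vorR* is not transcribed.
So VorR is not produced.
Required activator JalX is absent, so *purR* is not transcribed.
So PurR is not produced.
WexD is produced constitutively and is active.
No repressor is bound and HolF and WexD are active, so *mibA* is transcribed.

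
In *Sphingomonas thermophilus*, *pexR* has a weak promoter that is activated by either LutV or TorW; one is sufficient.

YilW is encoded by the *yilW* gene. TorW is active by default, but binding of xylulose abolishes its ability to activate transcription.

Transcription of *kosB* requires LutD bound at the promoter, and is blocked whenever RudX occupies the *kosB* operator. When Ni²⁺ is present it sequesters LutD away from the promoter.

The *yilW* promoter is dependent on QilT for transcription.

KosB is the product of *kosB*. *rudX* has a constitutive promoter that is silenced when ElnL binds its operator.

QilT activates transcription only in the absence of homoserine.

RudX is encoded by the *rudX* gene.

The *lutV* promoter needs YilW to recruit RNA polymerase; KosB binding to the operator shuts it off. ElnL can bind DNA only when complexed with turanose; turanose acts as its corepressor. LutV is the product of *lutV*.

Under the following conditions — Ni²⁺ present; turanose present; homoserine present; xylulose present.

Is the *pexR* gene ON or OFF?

Homoserine is present, so QilT is inactive.
Required activator QilT is absent, so *yilW* is not transcribed.
So YilW is not produced.
Ni²⁺ is present, so LutD is inactive.
Turanose is present, so ElnL is active.
With repressor ElnL bound, *rudX* is not transcribed.
So RudX is not produced.
Required activator LutD is absent, so *kosB* is not transcribed.
So KosB is not produced.
Required activator YilW is absent, so *lutV* is not transcribed.
So LutV is not produced.
Xylulose is present, so TorW is inactive.
No activator is available at the *pexR* promoter, so *pexR* is not transcribed.

OFF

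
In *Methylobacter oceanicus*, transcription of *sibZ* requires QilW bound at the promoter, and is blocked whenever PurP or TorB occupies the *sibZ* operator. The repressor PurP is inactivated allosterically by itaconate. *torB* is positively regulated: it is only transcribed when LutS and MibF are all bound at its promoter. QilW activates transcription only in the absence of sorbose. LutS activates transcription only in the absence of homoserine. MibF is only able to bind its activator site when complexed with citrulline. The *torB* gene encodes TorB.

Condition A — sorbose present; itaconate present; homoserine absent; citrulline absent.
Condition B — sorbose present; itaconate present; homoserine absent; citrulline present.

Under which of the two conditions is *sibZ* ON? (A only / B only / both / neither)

neither

Condition A:
Sorbose is present, so QilW is inactive.
Itaconate is present, so PurP is inactive.
Homoserine is absent, so LutS is active.
Citrulline is absent, so MibF is inactive.
Required activator MibF is absent, so *torB* is not transcribed.
So TorB is not produced.
Required activator QilW is absent, so *sibZ* is not transcribed.
→ *sibZ* is OFF in A.
Condition B:
Sorbose is present, so QilW is inactive.
Itaconate is present, so PurP is inactive.
Homoserine is absent, so LutS is active.
Citrulline is present, so MibF is active.
No repressor is bound and LutS and MibF are active, so *torB* is transcribed.
So TorB is produced and active.
With repressor TorB bound, *sibZ* is not transcribed.
→ *sibZ* is OFF in B.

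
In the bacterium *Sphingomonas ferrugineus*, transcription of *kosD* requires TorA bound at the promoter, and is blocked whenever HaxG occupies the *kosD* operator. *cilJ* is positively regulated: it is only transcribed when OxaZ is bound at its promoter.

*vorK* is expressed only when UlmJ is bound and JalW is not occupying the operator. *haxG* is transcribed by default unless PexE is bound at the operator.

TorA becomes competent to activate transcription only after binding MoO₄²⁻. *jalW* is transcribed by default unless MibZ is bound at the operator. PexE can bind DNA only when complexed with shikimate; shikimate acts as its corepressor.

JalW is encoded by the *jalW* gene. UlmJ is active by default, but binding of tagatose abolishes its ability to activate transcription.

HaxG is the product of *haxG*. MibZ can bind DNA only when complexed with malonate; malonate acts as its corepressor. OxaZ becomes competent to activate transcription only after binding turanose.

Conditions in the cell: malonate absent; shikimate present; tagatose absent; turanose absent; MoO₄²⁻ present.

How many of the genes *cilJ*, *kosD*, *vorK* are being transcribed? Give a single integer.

Turanose is absent, so OxaZ is inactive.
Required activator OxaZ is absent, so *cilJ* is not transcribed.
→ *cilJ* is OFF.
Shikimate is present, so PexE is active.
With repressor PexE bound, *haxG* is not transcribed.
So HaxG is not produced.
MoO₄²⁻ is present, so TorA is active.
No repressor is bound and TorA is active, so *kosD* is transcribed.
→ *kosD* is ON.
Tagatose is absent, so UlmJ is active.
Malonate is absent, so MibZ is inactive.
With no repressor bound, *jalW* is transcribed.
So JalW is produced and active.
With repressor JalW bound, *vorK* is not transcribed.
→ *vorK* is OFF.
1 of the 3 genes is transcribed.

1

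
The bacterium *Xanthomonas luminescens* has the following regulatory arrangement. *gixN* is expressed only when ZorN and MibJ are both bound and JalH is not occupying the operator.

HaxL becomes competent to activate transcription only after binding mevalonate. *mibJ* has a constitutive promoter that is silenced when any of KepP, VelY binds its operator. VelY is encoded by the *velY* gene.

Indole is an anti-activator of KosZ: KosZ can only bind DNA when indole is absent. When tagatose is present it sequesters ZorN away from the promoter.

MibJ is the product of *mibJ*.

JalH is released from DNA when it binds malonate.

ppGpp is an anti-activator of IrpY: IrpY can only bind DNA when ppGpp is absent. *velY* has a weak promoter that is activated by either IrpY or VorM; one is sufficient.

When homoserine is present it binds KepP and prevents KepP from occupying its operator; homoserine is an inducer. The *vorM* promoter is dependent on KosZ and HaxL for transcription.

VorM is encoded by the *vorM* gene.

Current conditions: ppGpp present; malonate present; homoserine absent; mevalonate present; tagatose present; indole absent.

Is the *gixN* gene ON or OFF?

OFF

Malonate is present, so JalH is inactive.
Tagatose is present, so ZorN is inactive.
Homoserine is absent, so KepP is active.
ppGpp is present, so IrpY is inactive.
Indole is absent, so KosZ is active.
Mevalonate is present, so HaxL is active.
No repressor is bound and KosZ and HaxL are active, so *vorM* is transcribed.
So VorM is produced and active.
Activator VorM is present, so *velY* is transcribed.
So VelY is produced and active.
With repressor KepP bound, *mibJ* is not transcribed.
So MibJ is not produced.
Required activator ZorN is absent, so *gixN* is not transcribed.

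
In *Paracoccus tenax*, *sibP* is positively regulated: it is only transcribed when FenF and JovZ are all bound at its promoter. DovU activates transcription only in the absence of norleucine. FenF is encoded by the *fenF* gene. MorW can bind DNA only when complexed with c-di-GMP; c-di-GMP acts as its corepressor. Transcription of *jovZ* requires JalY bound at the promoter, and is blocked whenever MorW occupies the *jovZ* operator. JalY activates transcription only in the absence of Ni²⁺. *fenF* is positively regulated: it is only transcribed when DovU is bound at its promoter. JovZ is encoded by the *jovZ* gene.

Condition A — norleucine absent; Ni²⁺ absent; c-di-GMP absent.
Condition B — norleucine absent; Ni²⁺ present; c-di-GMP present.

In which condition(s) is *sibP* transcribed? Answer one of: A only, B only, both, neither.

Condition A:
Norleucine is absent, so DovU is active.
No repressor is bound and DovU is active, so *fenF* is transcribed.
So FenF is produced and active.
Ni²⁺ is absent, so JalY is active.
c-di-GMP is absent, so MorW is inactive.
No repressor is bound and JalY is active, so *jovZ* is transcribed.
So JovZ is produced and active.
No repressor is bound and FenF and JovZ are active, so *sibP* is transcribed.
→ *sibP* is ON in A.
Condition B:
Norleucine is absent, so DovU is active.
No repressor is bound and DovU is active, so *fenF* is transcribed.
So FenF is produced and active.
Ni²⁺ is present, so JalY is inactive.
c-di-GMP is present, so MorW is active.
With repressor MorW bound, *jovZ* is not transcribed.
So JovZ is not produced.
Required activator JovZ is absent, so *sibP* is not transcribed.
→ *sibP* is OFF in B.

A only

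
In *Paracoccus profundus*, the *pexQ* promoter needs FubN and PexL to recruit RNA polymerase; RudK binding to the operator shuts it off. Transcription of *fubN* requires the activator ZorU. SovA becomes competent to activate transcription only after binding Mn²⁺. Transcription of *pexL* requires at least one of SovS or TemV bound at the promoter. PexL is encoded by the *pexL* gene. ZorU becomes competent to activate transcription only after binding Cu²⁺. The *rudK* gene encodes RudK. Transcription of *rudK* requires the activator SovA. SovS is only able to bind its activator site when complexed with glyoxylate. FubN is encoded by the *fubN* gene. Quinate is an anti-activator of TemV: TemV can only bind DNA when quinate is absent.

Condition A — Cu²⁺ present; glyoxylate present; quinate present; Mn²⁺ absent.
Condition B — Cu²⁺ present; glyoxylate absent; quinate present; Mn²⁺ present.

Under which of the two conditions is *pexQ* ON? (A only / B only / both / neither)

Condition A:
Cu²⁺ is present, so ZorU is active.
No repressor is bound and ZorU is active, so *fubN* is transcribed.
So FubN is produced and active.
Glyoxylate is present, so SovS is active.
Quinate is present, so TemV is inactive.
Activator SovS is present, so *pexL* is transcribed.
So PexL is produced and active.
Mn²⁺ is absent, so SovA is inactive.
Required activator SovA is absent, so *rudK* is not transcribed.
So RudK is not produced.
No repressor is bound and FubN and PexL are active, so *pexQ* is transcribed.
→ *pexQ* is ON in A.
Condition B:
Cu²⁺ is present, so ZorU is active.
No repressor is bound and ZorU is active, so *fubN* is transcribed.
So FubN is produced and active.
Glyoxylate is absent, so SovS is inactive.
Quinate is present, so TemV is inactive.
No activator is available at the *pexL* promoter, so *pexL* is not transcribed.
So PexL is not produced.
Mn²⁺ is present, so SovA is active.
No repressor is bound and SovA is active, so *rudK* is transcribed.
So RudK is produced and active.
With repressor RudK bound, *pexQ* is not transcribed.
→ *pexQ* is OFF in B.

A only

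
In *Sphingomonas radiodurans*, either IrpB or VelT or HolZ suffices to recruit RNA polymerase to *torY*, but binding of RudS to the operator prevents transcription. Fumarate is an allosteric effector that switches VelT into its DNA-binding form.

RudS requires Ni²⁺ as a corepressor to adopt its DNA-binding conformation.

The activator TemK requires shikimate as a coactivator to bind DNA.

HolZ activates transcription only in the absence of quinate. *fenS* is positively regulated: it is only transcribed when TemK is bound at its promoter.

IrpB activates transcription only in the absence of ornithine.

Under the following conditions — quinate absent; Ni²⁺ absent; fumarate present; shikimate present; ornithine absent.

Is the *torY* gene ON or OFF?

ON

Ornithine is absent, so IrpB is active.
Fumarate is present, so VelT is active.
Quinate is absent, so HolZ is active.
Ni²⁺ is absent, so RudS is inactive.
Activator IrpB is present, so *torY* is transcribed.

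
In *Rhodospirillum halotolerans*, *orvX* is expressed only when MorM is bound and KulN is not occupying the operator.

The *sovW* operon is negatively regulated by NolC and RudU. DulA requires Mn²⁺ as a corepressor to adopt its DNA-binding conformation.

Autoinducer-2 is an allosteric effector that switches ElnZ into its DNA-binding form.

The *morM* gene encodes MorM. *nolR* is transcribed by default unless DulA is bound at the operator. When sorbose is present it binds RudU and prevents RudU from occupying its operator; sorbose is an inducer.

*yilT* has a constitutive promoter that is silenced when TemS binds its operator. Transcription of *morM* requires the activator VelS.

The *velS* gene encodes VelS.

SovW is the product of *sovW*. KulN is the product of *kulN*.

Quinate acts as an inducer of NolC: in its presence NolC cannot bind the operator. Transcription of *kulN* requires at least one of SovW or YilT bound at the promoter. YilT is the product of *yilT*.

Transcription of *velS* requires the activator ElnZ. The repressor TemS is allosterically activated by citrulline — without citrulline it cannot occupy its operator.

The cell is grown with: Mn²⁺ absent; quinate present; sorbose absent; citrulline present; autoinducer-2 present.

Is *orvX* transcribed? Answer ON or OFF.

Quinate is present, so NolC is inactive.
Sorbose is absent, so RudU is active.
With repressor RudU bound, *sovW* is not transcribed.
So SovW is not produced.
Citrulline is present, so TemS is active.
With repressor TemS bound, *yilT* is not transcribed.
So YilT is not produced.
No activator is available at the *kulN* promoter, so *kulN* is not transcribed.
So KulN is not produced.
Autoinducer-2 is present, so ElnZ is active.
No repressor is bound and ElnZ is active, so *velS* is transcribed.
So VelS is produced and active.
No repressor is bound and VelS is active, so *morM* is transcribed.
So MorM is produced and active.
No repressor is bound and MorM is active, so *orvX* is transcribed.

ON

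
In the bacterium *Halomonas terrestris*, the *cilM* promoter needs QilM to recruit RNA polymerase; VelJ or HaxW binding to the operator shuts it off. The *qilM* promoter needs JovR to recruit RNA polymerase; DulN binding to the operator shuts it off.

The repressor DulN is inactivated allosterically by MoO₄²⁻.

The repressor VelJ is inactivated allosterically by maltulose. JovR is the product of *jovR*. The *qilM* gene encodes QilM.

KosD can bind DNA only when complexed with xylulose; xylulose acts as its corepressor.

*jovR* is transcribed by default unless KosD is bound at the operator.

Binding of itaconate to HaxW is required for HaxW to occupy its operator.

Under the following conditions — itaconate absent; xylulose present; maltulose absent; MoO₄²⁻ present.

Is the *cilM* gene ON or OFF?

Maltulose is absent, so VelJ is active.
MoO₄²⁻ is present, so DulN is inactive.
Xylulose is present, so KosD is active.
With repressor KosD bound, *jovR* is not transcribed.
So JovR is not produced.
Required activator JovR is absent, so *qilM* is not transcribed.
So QilM is not produced.
Itaconate is absent, so HaxW is inactive.
With repressor VelJ bound, *cilM* is not transcribed.

OFF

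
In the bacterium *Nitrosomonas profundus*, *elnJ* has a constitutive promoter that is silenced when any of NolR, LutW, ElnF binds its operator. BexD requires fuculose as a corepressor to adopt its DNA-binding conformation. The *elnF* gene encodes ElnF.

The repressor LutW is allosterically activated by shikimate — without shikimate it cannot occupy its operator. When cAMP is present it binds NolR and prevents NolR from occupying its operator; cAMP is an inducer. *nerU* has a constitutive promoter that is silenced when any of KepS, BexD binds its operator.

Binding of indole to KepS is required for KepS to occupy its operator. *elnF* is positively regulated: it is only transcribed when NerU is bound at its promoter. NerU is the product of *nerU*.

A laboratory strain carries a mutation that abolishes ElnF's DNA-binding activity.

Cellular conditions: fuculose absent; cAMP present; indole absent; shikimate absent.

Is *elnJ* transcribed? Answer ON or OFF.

ON

cAMP is present, so NolR is inactive.
Shikimate is absent, so LutW is inactive.
ElnF is non-functional in this strain, so it has no effect.
With no repressor bound, *elnJ* is transcribed.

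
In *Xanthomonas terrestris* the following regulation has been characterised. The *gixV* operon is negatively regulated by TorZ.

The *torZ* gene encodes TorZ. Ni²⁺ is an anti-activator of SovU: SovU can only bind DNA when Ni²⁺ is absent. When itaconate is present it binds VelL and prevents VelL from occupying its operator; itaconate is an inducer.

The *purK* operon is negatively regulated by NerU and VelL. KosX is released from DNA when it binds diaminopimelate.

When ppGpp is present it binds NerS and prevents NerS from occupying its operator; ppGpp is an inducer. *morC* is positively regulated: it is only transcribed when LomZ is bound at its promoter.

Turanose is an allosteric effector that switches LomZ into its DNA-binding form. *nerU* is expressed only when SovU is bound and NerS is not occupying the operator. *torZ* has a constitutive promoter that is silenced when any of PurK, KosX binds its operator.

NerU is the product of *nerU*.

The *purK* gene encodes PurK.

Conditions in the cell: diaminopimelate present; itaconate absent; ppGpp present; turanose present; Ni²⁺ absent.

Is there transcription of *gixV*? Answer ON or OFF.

OFF

Ni²⁺ is absent, so SovU is active.
ppGpp is present, so NerS is inactive.
No repressor is bound and SovU is active, so *nerU* is transcribed.
So NerU is produced and active.
Itaconate is absent, so VelL is active.
With repressor NerU bound, *purK* is not transcribed.
So PurK is not produced.
Diaminopimelate is present, so KosX is inactive.
With no repressor bound, *torZ* is transcribed.
So TorZ is produced and active.
With repressor TorZ bound, *gixV* is not transcribed.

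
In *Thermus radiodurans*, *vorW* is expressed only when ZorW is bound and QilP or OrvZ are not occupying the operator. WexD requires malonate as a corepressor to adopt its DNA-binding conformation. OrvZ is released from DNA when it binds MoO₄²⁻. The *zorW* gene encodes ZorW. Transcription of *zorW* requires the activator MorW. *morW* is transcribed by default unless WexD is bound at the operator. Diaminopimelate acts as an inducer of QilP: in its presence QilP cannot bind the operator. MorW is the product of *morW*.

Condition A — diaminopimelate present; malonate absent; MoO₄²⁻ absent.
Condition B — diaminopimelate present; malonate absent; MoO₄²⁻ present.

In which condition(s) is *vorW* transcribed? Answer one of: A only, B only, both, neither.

B only

Condition A:
Diaminopimelate is present, so QilP is inactive.
Malonate is absent, so WexD is inactive.
With no repressor bound, *morW* is transcribed.
So MorW is produced and active.
No repressor is bound and MorW is active, so *zorW* is transcribed.
So ZorW is produced and active.
MoO₄²⁻ is absent, so OrvZ is active.
With repressor OrvZ bound, *vorW* is not transcribed.
→ *vorW* is OFF in A.
Condition B:
Diaminopimelate is present, so QilP is inactive.
Malonate is absent, so WexD is inactive.
With no repressor bound, *morW* is transcribed.
So MorW is produced and active.
No repressor is bound and MorW is active, so *zorW* is transcribed.
So ZorW is produced and active.
MoO₄²⁻ is present, so OrvZ is inactive.
No repressor is bound and ZorW is active, so *vorW* is transcribed.
→ *vorW* is ON in B.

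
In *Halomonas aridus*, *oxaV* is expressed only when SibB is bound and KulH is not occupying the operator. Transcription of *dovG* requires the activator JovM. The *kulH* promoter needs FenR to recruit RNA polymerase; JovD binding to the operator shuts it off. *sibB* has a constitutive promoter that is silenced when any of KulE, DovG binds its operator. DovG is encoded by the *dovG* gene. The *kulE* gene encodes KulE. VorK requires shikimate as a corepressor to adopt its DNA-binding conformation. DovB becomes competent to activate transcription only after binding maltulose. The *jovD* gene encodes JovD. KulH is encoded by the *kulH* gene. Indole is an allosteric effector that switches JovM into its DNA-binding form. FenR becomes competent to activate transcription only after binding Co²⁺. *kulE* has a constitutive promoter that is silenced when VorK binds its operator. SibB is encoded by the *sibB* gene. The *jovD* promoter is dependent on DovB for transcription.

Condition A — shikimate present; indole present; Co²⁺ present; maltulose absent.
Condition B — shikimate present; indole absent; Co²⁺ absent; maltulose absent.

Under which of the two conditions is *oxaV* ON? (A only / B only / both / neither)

B only

Condition A:
Shikimate is present, so VorK is active.
With repressor VorK bound, *kulE* is not transcribed.
So KulE is not produced.
Indole is present, so JovM is active.
No repressor is bound and JovM is active, so *dovG* is transcribed.
So DovG is produced and active.
With repressor DovG bound, *sibB* is not transcribed.
So SibB is not produced.
Co²⁺ is present, so FenR is active.
Maltulose is absent, so DovB is inactive.
Required activator DovB is absent, so *jovD* is not transcribed.
So JovD is not produced.
No repressor is bound and FenR is active, so *kulH* is transcribed.
So KulH is produced and active.
With repressor KulH bound, *oxaV* is not transcribed.
→ *oxaV* is OFF in A.
Condition B:
Shikimate is present, so VorK is active.
With repressor VorK bound, *kulE* is not transcribed.
So KulE is not produced.
Indole is absent, so JovM is inactive.
Required activator JovM is absent, so *dovG* is not transcribed.
So DovG is not produced.
With no repressor bound, *sibB* is transcribed.
So SibB is produced and active.
Co²⁺ is absent, so FenR is inactive.
Maltulose is absent, so DovB is inactive.
Required activator DovB is absent, so *jovD* is not transcribed.
So JovD is not produced.
Required activator FenR is absent, so *kulH* is not transcribed.
So KulH is not produced.
No repressor is bound and SibB is active, so *oxaV* is transcribed.
→ *oxaV* is ON in B.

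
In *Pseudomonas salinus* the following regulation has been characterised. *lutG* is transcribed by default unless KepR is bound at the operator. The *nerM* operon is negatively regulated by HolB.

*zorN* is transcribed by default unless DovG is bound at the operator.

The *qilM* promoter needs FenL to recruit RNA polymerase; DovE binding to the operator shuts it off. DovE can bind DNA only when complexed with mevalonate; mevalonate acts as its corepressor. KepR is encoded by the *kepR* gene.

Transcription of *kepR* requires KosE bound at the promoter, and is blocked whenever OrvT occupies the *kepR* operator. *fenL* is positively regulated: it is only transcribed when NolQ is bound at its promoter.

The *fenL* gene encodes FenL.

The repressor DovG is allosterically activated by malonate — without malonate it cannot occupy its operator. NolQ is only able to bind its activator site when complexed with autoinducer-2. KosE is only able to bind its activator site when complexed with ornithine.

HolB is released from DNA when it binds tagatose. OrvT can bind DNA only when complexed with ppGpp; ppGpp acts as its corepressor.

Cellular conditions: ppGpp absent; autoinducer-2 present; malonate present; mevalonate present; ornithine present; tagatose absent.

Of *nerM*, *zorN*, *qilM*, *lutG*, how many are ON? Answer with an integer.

0

Tagatose is absent, so HolB is active.
With repressor HolB bound, *nerM* is not transcribed.
→ *nerM* is OFF.
Malonate is present, so DovG is active.
With repressor DovG bound, *zorN* is not transcribed.
→ *zorN* is OFF.
Mevalonate is present, so DovE is active.
Autoinducer-2 is present, so NolQ is active.
No repressor is bound and NolQ is active, so *fenL* is transcribed.
So FenL is produced and active.
With repressor DovE bound, *qilM* is not transcribed.
→ *qilM* is OFF.
Ornithine is present, so KosE is active.
ppGpp is absent, so OrvT is inactive.
No repressor is bound and KosE is active, so *kepR* is transcribed.
So KepR is produced and active.
With repressor KepR bound, *lutG* is not transcribed.
→ *lutG* is OFF.
0 of the 4 genes are transcribed.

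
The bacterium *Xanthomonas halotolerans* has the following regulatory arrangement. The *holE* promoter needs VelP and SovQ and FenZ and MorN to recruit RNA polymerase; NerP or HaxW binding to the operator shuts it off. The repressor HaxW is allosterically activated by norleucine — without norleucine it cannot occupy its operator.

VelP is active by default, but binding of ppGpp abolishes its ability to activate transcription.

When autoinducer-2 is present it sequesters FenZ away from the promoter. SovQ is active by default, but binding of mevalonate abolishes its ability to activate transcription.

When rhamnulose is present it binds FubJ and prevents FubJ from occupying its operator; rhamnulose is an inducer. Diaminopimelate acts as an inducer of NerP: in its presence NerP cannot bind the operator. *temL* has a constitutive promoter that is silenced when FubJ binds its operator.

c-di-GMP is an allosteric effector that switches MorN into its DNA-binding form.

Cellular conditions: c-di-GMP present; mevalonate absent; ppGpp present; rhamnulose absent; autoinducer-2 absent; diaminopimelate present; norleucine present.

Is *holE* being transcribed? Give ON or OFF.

Diaminopimelate is present, so NerP is inactive.
Norleucine is present, so HaxW is active.
ppGpp is present, so VelP is inactive.
Mevalonate is absent, so SovQ is active.
Autoinducer-2 is absent, so FenZ is active.
c-di-GMP is present, so MorN is active.
With repressor HaxW bound, *holE* is not transcribed.

OFF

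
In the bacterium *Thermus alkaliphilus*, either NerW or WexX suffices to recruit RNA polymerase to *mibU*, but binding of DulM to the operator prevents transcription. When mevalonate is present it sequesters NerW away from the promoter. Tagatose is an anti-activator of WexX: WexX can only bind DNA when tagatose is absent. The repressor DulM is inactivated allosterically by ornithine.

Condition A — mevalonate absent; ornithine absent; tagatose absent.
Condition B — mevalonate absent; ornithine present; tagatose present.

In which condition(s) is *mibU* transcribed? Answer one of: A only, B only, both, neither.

B only

Condition A:
Mevalonate is absent, so NerW is active.
Ornithine is absent, so DulM is active.
Tagatose is absent, so WexX is active.
With repressor DulM bound, *mibU* is not transcribed.
→ *mibU* is OFF in A.
Condition B:
Mevalonate is absent, so NerW is active.
Ornithine is present, so DulM is inactive.
Tagatose is present, so WexX is inactive.
Activator NerW is present, so *mibU* is transcribed.
→ *mibU* is ON in B.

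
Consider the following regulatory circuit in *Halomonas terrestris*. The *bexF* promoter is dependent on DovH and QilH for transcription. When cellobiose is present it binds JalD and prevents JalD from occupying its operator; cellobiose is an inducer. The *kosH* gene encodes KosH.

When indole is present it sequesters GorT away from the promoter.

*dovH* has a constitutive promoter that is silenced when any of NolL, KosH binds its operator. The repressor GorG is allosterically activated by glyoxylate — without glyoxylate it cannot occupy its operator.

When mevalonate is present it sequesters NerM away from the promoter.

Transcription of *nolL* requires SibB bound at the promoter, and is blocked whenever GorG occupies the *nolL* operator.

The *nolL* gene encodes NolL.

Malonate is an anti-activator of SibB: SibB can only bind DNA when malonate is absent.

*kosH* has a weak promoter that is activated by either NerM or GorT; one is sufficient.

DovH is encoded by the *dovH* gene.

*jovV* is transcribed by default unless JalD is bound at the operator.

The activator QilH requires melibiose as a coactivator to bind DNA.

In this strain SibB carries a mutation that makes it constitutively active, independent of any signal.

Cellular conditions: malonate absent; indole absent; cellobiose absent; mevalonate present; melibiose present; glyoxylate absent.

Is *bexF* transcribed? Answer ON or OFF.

OFF

SibB is constitutively active in this strain.
Glyoxylate is absent, so GorG is inactive.
No repressor is bound and SibB is active, so *nolL* is transcribed.
So NolL is produced and active.
Mevalonate is present, so NerM is inactive.
Indole is absent, so GorT is active.
Activator GorT is present, so *kosH* is transcribed.
So KosH is produced and active.
With repressor NolL bound, *dovH* is not transcribed.
So DovH is not produced.
Melibiose is present, so QilH is active.
Required activator DovH is absent, so *bexF* is not transcribed.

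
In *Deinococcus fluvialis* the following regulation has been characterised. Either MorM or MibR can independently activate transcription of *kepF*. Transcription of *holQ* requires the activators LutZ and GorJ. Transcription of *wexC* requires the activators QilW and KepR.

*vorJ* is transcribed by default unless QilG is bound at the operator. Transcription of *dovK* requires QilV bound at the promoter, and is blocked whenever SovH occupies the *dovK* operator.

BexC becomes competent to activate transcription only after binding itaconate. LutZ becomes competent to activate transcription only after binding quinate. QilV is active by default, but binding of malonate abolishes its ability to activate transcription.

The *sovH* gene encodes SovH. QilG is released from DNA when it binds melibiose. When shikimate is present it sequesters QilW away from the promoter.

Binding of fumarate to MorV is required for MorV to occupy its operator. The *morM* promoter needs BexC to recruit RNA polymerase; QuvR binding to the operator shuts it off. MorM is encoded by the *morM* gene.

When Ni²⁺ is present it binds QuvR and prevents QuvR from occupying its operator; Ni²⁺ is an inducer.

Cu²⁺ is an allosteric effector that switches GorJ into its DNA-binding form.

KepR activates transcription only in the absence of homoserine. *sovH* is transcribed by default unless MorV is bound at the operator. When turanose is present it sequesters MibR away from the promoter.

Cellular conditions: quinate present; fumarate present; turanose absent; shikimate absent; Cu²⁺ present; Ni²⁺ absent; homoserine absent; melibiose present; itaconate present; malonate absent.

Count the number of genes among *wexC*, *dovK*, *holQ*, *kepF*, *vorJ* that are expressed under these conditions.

5

Shikimate is absent, so QilW is active.
Homoserine is absent, so KepR is active.
No repressor is bound and QilW and KepR are active, so *wexC* is transcribed.
→ *wexC* is ON.
Malonate is absent, so QilV is active.
Fumarate is present, so MorV is active.
With repressor MorV bound, *sovH* is not transcribed.
So SovH is not produced.
No repressor is bound and QilV is active, so *dovK* is transcribed.
→ *dovK* is ON.
Quinate is present, so LutZ is active.
Cu²⁺ is present, so GorJ is active.
No repressor is bound and LutZ and GorJ are active, so *holQ* is transcribed.
→ *holQ* is ON.
Itaconate is present, so BexC is active.
Ni²⁺ is absent, so QuvR is active.
With repressor QuvR bound, *morM* is not transcribed.
So MorM is not produced.
Turanose is absent, so MibR is active.
Activator MibR is present, so *kepF* is transcribed.
→ *kepF* is ON.
Melibiose is present, so QilG is inactive.
With no repressor bound, *vorJ* is transcribed.
→ *vorJ* is ON.
5 of the 5 genes are transcribed.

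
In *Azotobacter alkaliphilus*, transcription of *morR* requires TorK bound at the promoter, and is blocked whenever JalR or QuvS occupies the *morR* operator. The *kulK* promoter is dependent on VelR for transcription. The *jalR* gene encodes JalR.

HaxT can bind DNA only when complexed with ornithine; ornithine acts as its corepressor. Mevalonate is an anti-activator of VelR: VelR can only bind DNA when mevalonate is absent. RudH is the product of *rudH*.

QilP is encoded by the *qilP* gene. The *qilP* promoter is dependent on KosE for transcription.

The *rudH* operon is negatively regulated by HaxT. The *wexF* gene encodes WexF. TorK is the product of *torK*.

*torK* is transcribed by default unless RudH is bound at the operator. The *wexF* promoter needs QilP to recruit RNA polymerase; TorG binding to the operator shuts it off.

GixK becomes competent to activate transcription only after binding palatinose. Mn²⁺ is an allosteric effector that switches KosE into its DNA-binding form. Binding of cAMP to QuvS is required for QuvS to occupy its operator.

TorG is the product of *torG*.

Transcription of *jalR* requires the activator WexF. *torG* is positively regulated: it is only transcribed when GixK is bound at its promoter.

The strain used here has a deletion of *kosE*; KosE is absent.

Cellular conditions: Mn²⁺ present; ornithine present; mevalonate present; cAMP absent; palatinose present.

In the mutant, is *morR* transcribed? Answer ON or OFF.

KosE is non-functional in this strain, so it has no effect.
Required activator KosE is absent, so *qilP* is not transcribed.
So QilP is not produced.
Palatinose is present, so GixK is active.
No repressor is bound and GixK is active, so *torG* is transcribed.
So TorG is produced and active.
With repressor TorG bound, *wexF* is not transcribed.
So WexF is not produced.
Required activator WexF is absent, so *jalR* is not transcribed.
So JalR is not produced.
Ornithine is present, so HaxT is active.
With repressor HaxT bound, *rudH* is not transcribed.
So RudH is not produced.
With no repressor bound, *torK* is transcribed.
So TorK is produced and active.
cAMP is absent, so QuvS is inactive.
No repressor is bound and TorK is active, so *morR* is transcribed.

ON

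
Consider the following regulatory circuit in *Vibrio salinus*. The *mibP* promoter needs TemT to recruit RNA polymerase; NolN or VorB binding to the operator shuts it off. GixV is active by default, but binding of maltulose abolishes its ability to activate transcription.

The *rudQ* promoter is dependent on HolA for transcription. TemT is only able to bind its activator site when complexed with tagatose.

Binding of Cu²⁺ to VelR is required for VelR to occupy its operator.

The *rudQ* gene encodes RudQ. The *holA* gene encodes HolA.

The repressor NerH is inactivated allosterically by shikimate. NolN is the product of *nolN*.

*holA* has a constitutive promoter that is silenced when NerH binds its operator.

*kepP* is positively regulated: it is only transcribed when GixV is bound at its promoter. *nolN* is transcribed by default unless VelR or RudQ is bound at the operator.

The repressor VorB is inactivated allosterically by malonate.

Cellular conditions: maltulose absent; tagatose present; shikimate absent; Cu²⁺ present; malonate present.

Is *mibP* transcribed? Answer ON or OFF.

Cu²⁺ is present, so VelR is active.
Shikimate is absent, so NerH is active.
With repressor NerH bound, *holA* is not transcribed.
So HolA is not produced.
Required activator HolA is absent, so *rudQ* is not transcribed.
So RudQ is not produced.
With repressor VelR bound, *nolN* is not transcribed.
So NolN is not produced.
Malonate is present, so VorB is inactive.
Tagatose is present, so TemT is active.
No repressor is bound and TemT is active, so *mibP* is transcribed.

ON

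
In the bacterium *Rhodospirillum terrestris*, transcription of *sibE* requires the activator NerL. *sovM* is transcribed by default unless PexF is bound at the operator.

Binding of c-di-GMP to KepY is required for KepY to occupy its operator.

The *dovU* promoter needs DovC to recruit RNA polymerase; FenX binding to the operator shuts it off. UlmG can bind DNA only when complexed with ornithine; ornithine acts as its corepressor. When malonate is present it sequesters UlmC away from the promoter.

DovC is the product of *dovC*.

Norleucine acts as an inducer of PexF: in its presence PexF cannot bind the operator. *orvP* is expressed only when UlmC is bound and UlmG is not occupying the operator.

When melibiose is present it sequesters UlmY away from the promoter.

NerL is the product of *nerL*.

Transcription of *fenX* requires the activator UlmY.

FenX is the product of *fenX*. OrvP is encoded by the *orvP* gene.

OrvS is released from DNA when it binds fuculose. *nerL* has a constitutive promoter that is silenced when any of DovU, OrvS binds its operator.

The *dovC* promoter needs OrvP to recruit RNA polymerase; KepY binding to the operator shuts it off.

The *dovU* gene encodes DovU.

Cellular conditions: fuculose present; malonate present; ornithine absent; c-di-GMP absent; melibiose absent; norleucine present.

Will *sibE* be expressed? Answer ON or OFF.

ON

Malonate is present, so UlmC is inactive.
Ornithine is absent, so UlmG is inactive.
Required activator UlmC is absent, so *orvP* is not transcribed.
So OrvP is not produced.
c-di-GMP is absent, so KepY is inactive.
Required activator OrvP is absent, so *dovC* is not transcribed.
So DovC is not produced.
Melibiose is absent, so UlmY is active.
No repressor is bound and UlmY is active, so *fenX* is transcribed.
So FenX is produced and active.
With repressor FenX bound, *dovU* is not transcribed.
So DovU is not produced.
Fuculose is present, so OrvS is inactive.
With no repressor bound, *nerL* is transcribed.
So NerL is produced and active.
No repressor is bound and NerL is active, so *sibE* is transcribed.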